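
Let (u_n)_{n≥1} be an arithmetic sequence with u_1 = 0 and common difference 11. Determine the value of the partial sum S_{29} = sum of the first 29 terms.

u_n = 0 + (n - 1)·11.
u_{29} = 308; S = 29·(0 + 308)/2 = 4466.

4466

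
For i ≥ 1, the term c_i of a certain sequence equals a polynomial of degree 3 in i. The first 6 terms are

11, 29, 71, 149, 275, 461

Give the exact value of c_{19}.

1st diffs: 18, 42, 78, 126, 186.
2nd diffs: 24, 36, 48, 60.
3rd diffs: 12, 12, 12 (constant).
Newton forward-difference form: c_i = 11 + 18·C(i-1,1) + 24·C(i-1,2) + 12·C(i-1,3).
At i = 19: i-1 = 18, so c_{19} = 11 + 324 + 3672 + 9792 = 13799.

13799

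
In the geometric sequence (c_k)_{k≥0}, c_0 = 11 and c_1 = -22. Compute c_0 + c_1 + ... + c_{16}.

Common ratio r = -2.
c_k = 11·(-2)^(k-0).
S = 11·((-2)^17 - 1)/(-2 - 1) = 11·(-131072 - 1)/(-3) = 480601.

480601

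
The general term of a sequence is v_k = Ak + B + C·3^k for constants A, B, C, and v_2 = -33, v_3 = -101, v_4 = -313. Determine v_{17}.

At k = 2, 3, 4: 2A + B + 9C = -33; 3A + B + 27C = -101; 4A + B + 81C = -313.
Subtracting the first from the second: A + 18C = -68.
Subtracting the second from the third: A + 54C = -212.
Solving: C = -4, A = 4, then B = -5.
Hence v_{17} = 4·17 + (-5) + (-4)·129140163 = -516560589.

-516560589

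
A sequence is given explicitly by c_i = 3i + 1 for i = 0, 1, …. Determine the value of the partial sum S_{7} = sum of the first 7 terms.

70

Over i = 0..6: Σi = 21.
Total = (3)·21 + (1)·7 = 70.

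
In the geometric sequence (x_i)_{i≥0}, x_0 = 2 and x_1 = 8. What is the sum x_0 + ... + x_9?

699050

Common ratio r = 4.
x_i = 2·4^(i-0).
S = 2·(4^10 - 1)/(4 - 1) = 2·(1048576 - 1)/(3) = 699050.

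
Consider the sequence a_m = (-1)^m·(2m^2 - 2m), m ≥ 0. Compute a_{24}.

(-1)^24 = 1; 2m^2 - 2m at m=24 is 1104; so a_{24} = 1104.

1104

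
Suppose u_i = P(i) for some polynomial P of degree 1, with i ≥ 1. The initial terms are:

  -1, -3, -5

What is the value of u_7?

-13

1st diffs: -2, -2 (constant).
So u_i = -2i + 1.
Evaluating at i = 7 gives u_7 = -13.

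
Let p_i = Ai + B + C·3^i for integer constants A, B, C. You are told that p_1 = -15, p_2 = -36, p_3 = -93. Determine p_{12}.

Plug in i = 1, 2, 3: A + B + 3C = -15; 2A + B + 9C = -36; 3A + B + 27C = -93.
Subtracting the first from the second: A + 6C = -21.
Subtracting the second from the third: A + 18C = -57.
Solving: C = -3, A = -3, then B = -3.
Therefore p_{12} = -36 + (-3) + (-3)·531441 = -1594362.

-1594362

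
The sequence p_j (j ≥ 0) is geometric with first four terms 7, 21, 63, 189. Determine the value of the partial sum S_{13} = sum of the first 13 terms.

Common ratio r = 3.
p_j = 7·3^(j-0).
S = 7·(3^13 - 1)/(3 - 1) = 7·(1594323 - 1)/(2) = 5580127.

5580127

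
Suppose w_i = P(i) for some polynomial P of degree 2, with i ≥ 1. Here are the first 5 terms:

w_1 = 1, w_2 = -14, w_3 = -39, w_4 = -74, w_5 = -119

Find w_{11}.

1st diffs: -15, -25, -35, -45.
2nd diffs: -10, -10, -10 (constant).
Newton forward-difference form: w_i = 1 + (-15)·C(i-1,1) + (-10)·C(i-1,2).
At i = 11: i-1 = 10, so w_{11} = 1 - 150 - 450 = -599.

-599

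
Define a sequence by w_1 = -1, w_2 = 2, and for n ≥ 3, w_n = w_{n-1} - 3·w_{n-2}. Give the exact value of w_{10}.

-253

Compute successive terms:
w_3 = 5, w_4 = -1, w_5 = -16, w_6 = -13, w_7 = 35, w_8 = 74, w_9 = -31, w_{10} = -253.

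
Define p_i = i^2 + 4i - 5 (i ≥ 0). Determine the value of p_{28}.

p_{28} = 1·28^2 + 4·28 - 5 = 891.

891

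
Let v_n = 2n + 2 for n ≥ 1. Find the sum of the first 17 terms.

340

Over n = 1..17: Σn = 153.
Total = (2)·153 + (2)·17 = 340.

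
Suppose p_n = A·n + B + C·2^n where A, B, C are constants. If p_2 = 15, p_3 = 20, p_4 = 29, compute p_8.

The three given values yield: 2A + B + 4C = 15; 3A + B + 8C = 20; 4A + B + 16C = 29.
Subtracting the first from the second: A + 4C = 5.
Subtracting the second from the third: A + 8C = 9.
Solving: C = 1, A = 1, then B = 9.
Therefore p_8 = 8 + 9 + 1·256 = 273.

273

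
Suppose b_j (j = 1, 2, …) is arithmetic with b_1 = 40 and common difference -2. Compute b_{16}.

b_j = 40 + (j - 1)·(-2).
b_{16} = 40 + 15·(-2) = 10.

10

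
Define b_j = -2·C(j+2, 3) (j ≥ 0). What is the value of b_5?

-70

C(7, 3) = 35, so b_5 = -70.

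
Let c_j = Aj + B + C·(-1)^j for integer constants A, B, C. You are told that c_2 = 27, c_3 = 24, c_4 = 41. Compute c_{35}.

Write the equations: 2A + B + C = 27; 3A + B - C = 24; 4A + B + C = 41.
Subtracting the first from the second: A - 2C = -3.
Subtracting the second from the third: A + 2C = 17.
Solving: C = 5, A = 7, then B = 8.
So c_j = 7·j + 8 + 5·(-1)^j; at j=35 this is 248.

248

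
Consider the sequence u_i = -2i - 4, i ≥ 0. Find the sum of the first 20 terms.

-460

Over i = 0..19: Σi = 190.
Total = (-2)·190 + (-4)·20 = -460.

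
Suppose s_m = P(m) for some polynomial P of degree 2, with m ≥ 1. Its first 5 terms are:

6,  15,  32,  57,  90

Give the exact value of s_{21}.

1706

1st diffs: 9, 17, 25, 33.
2nd diffs: 8, 8, 8 (constant).
Newton forward-difference form: s_m = 6 + 9·C(m-1,1) + 8·C(m-1,2).
At m = 21: m-1 = 20, so s_{21} = 6 + 180 + 1520 = 1706.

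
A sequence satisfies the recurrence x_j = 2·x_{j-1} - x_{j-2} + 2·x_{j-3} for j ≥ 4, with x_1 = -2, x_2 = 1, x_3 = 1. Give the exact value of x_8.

Applying the relation repeatedly:
x_4 = -3  x_5 = -5  x_6 = -5  x_7 = -11  x_8 = -27.

-27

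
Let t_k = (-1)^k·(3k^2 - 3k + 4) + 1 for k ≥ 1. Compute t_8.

(-1)^8 = 1; 3k^2 - 3k + 4 at k=8 is 172; so t_8 = 173.

173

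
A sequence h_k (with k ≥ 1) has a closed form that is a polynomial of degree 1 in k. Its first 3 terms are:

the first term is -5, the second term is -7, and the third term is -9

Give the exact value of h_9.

1st diffs: -2, -2 (constant).
So h_k = -2k - 3.
Evaluating at k = 9 gives h_9 = -21.

-21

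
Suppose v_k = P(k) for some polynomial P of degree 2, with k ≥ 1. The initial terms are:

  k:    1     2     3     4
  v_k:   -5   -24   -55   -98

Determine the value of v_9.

1st diffs: -19, -31, -43.
2nd diffs: -12, -12 (constant).
Newton forward-difference form: v_k = -5 + (-19)·C(k-1,1) + (-12)·C(k-1,2).
At k = 9: k-1 = 8, so v_9 = -5 - 152 - 336 = -493.

-493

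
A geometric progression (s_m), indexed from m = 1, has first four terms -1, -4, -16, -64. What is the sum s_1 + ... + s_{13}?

Common ratio r = 4.
s_m = (-1)·4^(m-1).
S = (-1)·(4^13 - 1)/(4 - 1) = (-1)·(67108864 - 1)/(3) = -22369621.

-22369621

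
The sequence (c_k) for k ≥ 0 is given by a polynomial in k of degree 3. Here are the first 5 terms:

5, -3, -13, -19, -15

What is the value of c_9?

365

1st diffs: -8, -10, -6, 4.
2nd diffs: -2, 4, 10.
3rd diffs: 6, 6 (constant).
So c_k = k^3 - 4k^2 - 5k + 5.
Evaluating at k = 9 gives c_9 = 365.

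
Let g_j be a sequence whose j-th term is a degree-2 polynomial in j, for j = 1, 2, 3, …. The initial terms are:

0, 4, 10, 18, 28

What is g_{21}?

460

1st diffs: 4, 6, 8, 10.
2nd diffs: 2, 2, 2 (constant).
Newton forward-difference form: g_j = 4·C(j-1,1) + 2·C(j-1,2).
At j = 21: j-1 = 20, so g_{21} = 80 + 380 = 460.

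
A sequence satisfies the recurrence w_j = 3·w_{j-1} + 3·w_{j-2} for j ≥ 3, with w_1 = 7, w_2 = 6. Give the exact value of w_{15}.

319207959

Iterate the recurrence:
w_3 = 39, w_4 = 135, w_5 = 522, …, w_{12} = 5857515, w_{13} = 22207527, w_{14} = 84195126, w_{15} = 319207959.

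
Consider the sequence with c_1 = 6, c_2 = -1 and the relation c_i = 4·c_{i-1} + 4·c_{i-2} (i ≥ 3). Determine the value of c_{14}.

Compute successive terms:
c_3 = 20  c_4 = 76  c_5 = 384  …  c_{11} = 4834304  c_{12} = 23342080  c_{13} = 112705536  c_{14} = 544190464.

544190464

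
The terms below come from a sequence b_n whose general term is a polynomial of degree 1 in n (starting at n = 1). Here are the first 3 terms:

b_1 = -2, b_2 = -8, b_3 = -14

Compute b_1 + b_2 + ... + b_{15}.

-660

1st diffs: -6, -6 (constant).
So b_n = -6n + 4.
Continuing: …, -20, -26, -32, -38, …, b_{15} = -86.
Summing n = 1..15 (15 terms) gives -660.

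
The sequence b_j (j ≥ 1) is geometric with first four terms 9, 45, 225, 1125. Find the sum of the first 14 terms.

Common ratio r = 5.
b_j = 9·5^(j-1).
S = 9·(5^14 - 1)/(5 - 1) = 9·(6103515625 - 1)/(4) = 13732910154.

13732910154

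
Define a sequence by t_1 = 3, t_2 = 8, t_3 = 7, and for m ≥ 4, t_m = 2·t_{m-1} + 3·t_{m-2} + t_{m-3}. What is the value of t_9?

Step forward from the initial values:
t_4 = 41  t_5 = 111  t_6 = 352  t_7 = 1078  t_8 = 3323  t_9 = 10232.

10232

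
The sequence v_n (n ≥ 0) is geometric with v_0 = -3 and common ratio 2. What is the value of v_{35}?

v_n = (-3)·2^(n-0).
v_{35} = (-3)·2^35 = -103079215104.

-103079215104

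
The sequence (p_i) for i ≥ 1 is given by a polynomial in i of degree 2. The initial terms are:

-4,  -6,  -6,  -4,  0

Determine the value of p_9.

36

1st diffs: -2, 0, 2, 4.
2nd diffs: 2, 2, 2 (constant).
Newton forward-difference form: p_i = -4 + (-2)·C(i-1,1) + 2·C(i-1,2).
At i = 9: i-1 = 8, so p_9 = -4 - 16 + 56 = 36.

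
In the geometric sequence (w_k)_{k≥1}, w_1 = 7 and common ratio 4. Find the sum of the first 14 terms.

626349395

w_k = 7·4^(k-1).
S = 7·(4^14 - 1)/(4 - 1) = 7·(268435456 - 1)/(3) = 626349395.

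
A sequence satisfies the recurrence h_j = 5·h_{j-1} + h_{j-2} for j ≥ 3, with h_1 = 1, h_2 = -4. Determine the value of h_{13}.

-271664119

Step forward from the initial values:
h_3 = -19; h_4 = -99; h_5 = -514; …; h_{10} = -1940359; h_{11} = -10075474; h_{12} = -52317729; h_{13} = -271664119.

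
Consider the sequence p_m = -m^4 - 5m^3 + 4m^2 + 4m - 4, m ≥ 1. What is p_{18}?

p_{18} = -1·18^4 - 5·18^3 + 4·18^2 + 4·18 - 4 = -132772.

-132772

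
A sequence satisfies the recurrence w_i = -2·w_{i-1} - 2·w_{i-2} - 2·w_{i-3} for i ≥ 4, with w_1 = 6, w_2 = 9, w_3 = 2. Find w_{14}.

-1392

w_4 = -34  w_5 = 46  w_6 = -28  …  w_{11} = 312  w_{12} = -512  w_{13} = 896  w_{14} = -1392.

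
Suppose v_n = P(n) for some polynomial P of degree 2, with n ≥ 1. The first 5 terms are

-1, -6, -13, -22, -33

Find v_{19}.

1st diffs: -5, -7, -9, -11.
2nd diffs: -2, -2, -2 (constant).
Newton forward-difference form: v_n = -1 + (-5)·C(n-1,1) + (-2)·C(n-1,2).
At n = 19: n-1 = 18, so v_{19} = -1 - 90 - 306 = -397.

-397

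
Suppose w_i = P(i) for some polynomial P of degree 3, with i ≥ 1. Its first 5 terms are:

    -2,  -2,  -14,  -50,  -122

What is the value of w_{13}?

1st diffs: 0, -12, -36, -72.
2nd diffs: -12, -24, -36.
3rd diffs: -12, -12 (constant).
Newton forward-difference form: w_i = -2 + (-12)·C(i-1,2) + (-12)·C(i-1,3).
At i = 13: i-1 = 12, so w_{13} = -2 - 792 - 2640 = -3434.

-3434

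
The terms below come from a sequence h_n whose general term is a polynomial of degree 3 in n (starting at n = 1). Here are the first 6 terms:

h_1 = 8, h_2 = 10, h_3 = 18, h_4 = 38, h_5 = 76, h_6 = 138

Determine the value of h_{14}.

2218

1st diffs: 2, 8, 20, 38, 62.
2nd diffs: 6, 12, 18, 24.
3rd diffs: 6, 6, 6 (constant).
Newton forward-difference form: h_n = 8 + 2·C(n-1,1) + 6·C(n-1,2) + 6·C(n-1,3).
At n = 14: n-1 = 13, so h_{14} = 8 + 26 + 468 + 1716 = 2218.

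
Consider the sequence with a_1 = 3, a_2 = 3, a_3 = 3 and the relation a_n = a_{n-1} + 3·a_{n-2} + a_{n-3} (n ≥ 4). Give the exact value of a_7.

a_4 = 15, a_5 = 27, a_6 = 75, a_7 = 171.

171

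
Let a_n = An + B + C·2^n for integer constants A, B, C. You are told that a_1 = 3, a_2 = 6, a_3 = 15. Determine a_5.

81

Plug in n = 1, 2, 3: A + B + 2C = 3; 2A + B + 4C = 6; 3A + B + 8C = 15.
Subtracting the first from the second: A + 2C = 3.
Subtracting the second from the third: A + 4C = 9.
Solving: C = 3, A = -3, then B = 0.
Hence a_5 = -3·5 + 0 + 3·32 = 81.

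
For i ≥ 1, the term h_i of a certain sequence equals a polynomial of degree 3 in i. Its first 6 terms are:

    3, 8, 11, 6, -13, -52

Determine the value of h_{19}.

-5109

1st diffs: 5, 3, -5, -19, -39.
2nd diffs: -2, -8, -14, -20.
3rd diffs: -6, -6, -6 (constant).
Newton forward-difference form: h_i = 3 + 5·C(i-1,1) + (-2)·C(i-1,2) + (-6)·C(i-1,3).
At i = 19: i-1 = 18, so h_{19} = 3 + 90 - 306 - 4896 = -5109.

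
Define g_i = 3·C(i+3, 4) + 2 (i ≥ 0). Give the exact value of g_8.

C(11, 4) = 330, so g_8 = 992.

992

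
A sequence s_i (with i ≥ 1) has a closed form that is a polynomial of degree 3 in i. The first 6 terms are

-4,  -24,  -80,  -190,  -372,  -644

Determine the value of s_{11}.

1st diffs: -20, -56, -110, -182, -272.
2nd diffs: -36, -54, -72, -90.
3rd diffs: -18, -18, -18 (constant).
Newton forward-difference form: s_i = -4 + (-20)·C(i-1,1) + (-36)·C(i-1,2) + (-18)·C(i-1,3).
At i = 11: i-1 = 10, so s_{11} = -4 - 200 - 1620 - 2160 = -3984.

-3984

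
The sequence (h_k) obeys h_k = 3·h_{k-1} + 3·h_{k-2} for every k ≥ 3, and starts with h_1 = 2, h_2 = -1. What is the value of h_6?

Applying the relation repeatedly:
h_3 = 3  h_4 = 6  h_5 = 27  h_6 = 99.

99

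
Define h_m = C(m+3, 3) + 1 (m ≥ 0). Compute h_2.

C(5, 3) = 10, so h_2 = 11.

11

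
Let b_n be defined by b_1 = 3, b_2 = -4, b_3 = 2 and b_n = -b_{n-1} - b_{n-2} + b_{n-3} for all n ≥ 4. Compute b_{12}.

81

b_4 = 5;  b_5 = -11;  b_6 = 8;  b_7 = 8;  b_8 = -27;  b_9 = 27;  b_{10} = 8;  b_{11} = -62;  b_{12} = 81.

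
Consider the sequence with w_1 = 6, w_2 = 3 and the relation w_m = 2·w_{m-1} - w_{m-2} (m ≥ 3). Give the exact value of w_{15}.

-36

Applying the relation repeatedly:
w_3 = 0, w_4 = -3, w_5 = -6, …, w_{12} = -27, w_{13} = -30, w_{14} = -33, w_{15} = -36.
(Characteristic roots are 1 and 1.)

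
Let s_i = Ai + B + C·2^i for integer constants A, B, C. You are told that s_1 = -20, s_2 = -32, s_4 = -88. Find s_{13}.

-32828

Write the equations: A + B + 2C = -20; 2A + B + 4C = -32; 4A + B + 16C = -88.
Subtracting the first from the second: A + 2C = -12.
Subtracting the second from the third: 2A + 12C = -56.
Solving: C = -4, A = -4, then B = -8.
So s_i = -4·i + (-8) + (-4)·2^i; at i=13 this is -32828.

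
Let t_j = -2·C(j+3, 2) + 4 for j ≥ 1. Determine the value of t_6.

-68

C(9, 2) = 36, so t_6 = -68.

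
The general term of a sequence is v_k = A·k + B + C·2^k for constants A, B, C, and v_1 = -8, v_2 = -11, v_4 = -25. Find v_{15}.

-32788

At k = 1, 2, 4: A + B + 2C = -8; 2A + B + 4C = -11; 4A + B + 16C = -25.
Subtracting the first from the second: A + 2C = -3.
Subtracting the second from the third: 2A + 12C = -14.
Solving: C = -1, A = -1, then B = -5.
So v_k = -1·k + (-5) + (-1)·2^k; at k=15 this is -32788.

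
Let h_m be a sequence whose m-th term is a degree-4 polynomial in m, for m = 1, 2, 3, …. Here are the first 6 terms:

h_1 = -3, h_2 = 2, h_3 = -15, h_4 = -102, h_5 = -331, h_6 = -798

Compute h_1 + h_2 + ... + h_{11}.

-30316

1st diffs: 5, -17, -87, -229, -467.
2nd diffs: -22, -70, -142, -238.
3rd diffs: -48, -72, -96.
4th diffs: -24, -24 (constant).
So h_m = -m^4 + 2m^3 + 2m^2 - 6.
Continuing: …, -1623, -2950, -4947, -7806, …, h_{11} = -11743.
Summing m = 1..11 (11 terms) gives -30316.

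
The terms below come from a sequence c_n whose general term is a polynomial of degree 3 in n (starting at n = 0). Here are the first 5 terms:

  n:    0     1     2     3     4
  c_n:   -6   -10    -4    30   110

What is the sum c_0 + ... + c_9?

1st diffs: -4, 6, 34, 80.
2nd diffs: 10, 28, 46.
3rd diffs: 18, 18 (constant).
Newton forward-difference form: c_n = -6 + (-4)·C(n,1) + 10·C(n,2) + 18·C(n,3).
Continuing: …, 254, 480, 806, 1250, …, c_9 = 1830.
Summing n = 0..9 (10 terms) gives 4740.

4740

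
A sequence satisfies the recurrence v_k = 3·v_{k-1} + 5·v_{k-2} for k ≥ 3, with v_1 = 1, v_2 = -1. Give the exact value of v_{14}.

v_3 = 2  v_4 = 1  v_5 = 13  …  v_{11} = 60017  v_{12} = 251596  v_{13} = 1054873  v_{14} = 4422599.

4422599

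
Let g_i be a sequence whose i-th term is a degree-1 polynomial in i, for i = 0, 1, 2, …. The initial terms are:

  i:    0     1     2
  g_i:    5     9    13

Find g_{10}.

1st diffs: 4, 4 (constant).
So g_i = 4i + 5.
Evaluating at i = 10 gives g_{10} = 45.

45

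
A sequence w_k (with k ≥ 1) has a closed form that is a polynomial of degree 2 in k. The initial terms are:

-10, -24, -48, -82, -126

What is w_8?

-318

1st diffs: -14, -24, -34, -44.
2nd diffs: -10, -10, -10 (constant).
Newton forward-difference form: w_k = -10 + (-14)·C(k-1,1) + (-10)·C(k-1,2).
At k = 8: k-1 = 7, so w_8 = -10 - 98 - 210 = -318.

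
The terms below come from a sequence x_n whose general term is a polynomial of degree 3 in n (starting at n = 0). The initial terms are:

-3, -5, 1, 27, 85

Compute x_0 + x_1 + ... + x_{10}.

1st diffs: -2, 6, 26, 58.
2nd diffs: 8, 20, 32.
3rd diffs: 12, 12 (constant).
So x_n = 2n^3 - 2n^2 - 2n - 3.
Continuing: …, 187, 345, 571, 877, …, x_{10} = 1777.
Summing n = 0..10 (11 terms) gives 5137.

5137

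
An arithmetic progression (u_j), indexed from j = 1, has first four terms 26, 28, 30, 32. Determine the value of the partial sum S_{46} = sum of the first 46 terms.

3266

Common difference d = 2.
u_j = 26 + (j - 1)·2.
u_{46} = 116; S = 46·(26 + 116)/2 = 3266.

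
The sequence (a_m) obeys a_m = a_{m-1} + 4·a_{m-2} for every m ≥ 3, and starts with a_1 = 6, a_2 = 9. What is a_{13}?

355881

Step forward from the initial values:
a_3 = 33  a_4 = 69  a_5 = 201  …  a_{10} = 21069  a_{11} = 54321  a_{12} = 138597  a_{13} = 355881.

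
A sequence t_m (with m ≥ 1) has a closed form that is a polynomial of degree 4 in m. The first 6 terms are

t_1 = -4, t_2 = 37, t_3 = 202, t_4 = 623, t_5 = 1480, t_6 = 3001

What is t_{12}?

1st diffs: 41, 165, 421, 857, 1521.
2nd diffs: 124, 256, 436, 664.
3rd diffs: 132, 180, 228.
4th diffs: 48, 48 (constant).
Newton forward-difference form: t_m = -4 + 41·C(m-1,1) + 124·C(m-1,2) + 132·C(m-1,3) + 48·C(m-1,4).
At m = 12: m-1 = 11, so t_{12} = -4 + 451 + 6820 + 21780 + 15840 = 44887.

44887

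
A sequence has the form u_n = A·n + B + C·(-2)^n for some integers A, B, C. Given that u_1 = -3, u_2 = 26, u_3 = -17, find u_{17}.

-524203

The three given values yield: A + B - 2C = -3; 2A + B + 4C = 26; 3A + B - 8C = -17.
Subtracting the first from the second: A + 6C = 29.
Subtracting the second from the third: A - 12C = -43.
Solving: C = 4, A = 5, then B = 0.
Therefore u_{17} = 85 + 0 + 4·(-131072) = -524203.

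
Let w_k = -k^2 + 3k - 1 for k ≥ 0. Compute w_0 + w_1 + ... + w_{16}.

Over k = 0..16: Σk = 136, Σk² = 1496.
Total = (-1)·1496 + (3)·136 + (-1)·17 = -1105.

-1105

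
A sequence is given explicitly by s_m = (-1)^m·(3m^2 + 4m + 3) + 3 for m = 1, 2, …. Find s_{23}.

(-1)^23 = -1; 3m^2 + 4m + 3 at m=23 is 1682; so s_{23} = -1679.

-1679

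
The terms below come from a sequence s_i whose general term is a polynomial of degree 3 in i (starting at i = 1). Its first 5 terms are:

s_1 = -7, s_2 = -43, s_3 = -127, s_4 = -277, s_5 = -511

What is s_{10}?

-3571

1st diffs: -36, -84, -150, -234.
2nd diffs: -48, -66, -84.
3rd diffs: -18, -18 (constant).
Newton forward-difference form: s_i = -7 + (-36)·C(i-1,1) + (-48)·C(i-1,2) + (-18)·C(i-1,3).
At i = 10: i-1 = 9, so s_{10} = -7 - 324 - 1728 - 1512 = -3571.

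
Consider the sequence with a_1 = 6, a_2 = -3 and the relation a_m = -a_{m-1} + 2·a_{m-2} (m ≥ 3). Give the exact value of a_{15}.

Applying the relation repeatedly:
a_3 = 15;  a_4 = -21;  a_5 = 51;  …;  a_{12} = -6141;  a_{13} = 12291;  a_{14} = -24573;  a_{15} = 49155.
(Characteristic roots are 1 and -2.)

49155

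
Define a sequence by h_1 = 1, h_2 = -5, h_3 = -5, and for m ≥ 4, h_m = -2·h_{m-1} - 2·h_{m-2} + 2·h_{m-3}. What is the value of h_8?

-284

Applying the relation repeatedly:
h_4 = 22, h_5 = -44, h_6 = 34, h_7 = 64, h_8 = -284.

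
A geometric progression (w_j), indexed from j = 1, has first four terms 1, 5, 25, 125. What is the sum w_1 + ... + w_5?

781

Common ratio r = 5.
w_j = 1·5^(j-1).
S = 1·(5^5 - 1)/(5 - 1) = 1·(3125 - 1)/(4) = 781.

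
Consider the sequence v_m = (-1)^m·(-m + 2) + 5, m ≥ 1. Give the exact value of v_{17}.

20

(-1)^17 = -1; -m + 2 at m=17 is -15; so v_{17} = 20.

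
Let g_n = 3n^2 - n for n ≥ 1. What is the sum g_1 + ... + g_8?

Over n = 1..8: Σn = 36, Σn² = 204.
Total = (3)·204 + (-1)·36 = 576.

576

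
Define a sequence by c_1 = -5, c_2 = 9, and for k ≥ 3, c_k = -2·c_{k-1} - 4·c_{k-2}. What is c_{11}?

Applying the relation repeatedly:
c_3 = 2; c_4 = -40; c_5 = 72; c_6 = 16; c_7 = -320; c_8 = 576; c_9 = 128; c_{10} = -2560; c_{11} = 4608.

4608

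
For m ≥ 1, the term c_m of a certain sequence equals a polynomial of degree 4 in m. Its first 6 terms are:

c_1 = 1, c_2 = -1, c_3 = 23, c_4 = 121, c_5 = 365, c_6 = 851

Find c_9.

1st diffs: -2, 24, 98, 244, 486.
2nd diffs: 26, 74, 146, 242.
3rd diffs: 48, 72, 96.
4th diffs: 24, 24 (constant).
So c_m = m^4 - 2m^3 - 3m + 5.
Evaluating at m = 9 gives c_9 = 5081.

5081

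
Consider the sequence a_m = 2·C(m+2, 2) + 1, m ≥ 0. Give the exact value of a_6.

57

C(8, 2) = 28, so a_6 = 57.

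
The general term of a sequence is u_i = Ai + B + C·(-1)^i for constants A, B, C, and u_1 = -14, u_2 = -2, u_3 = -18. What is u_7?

-26

Write the equations: A + B - C = -14; 2A + B + C = -2; 3A + B - C = -18.
Subtracting the first from the second: A + 2C = 12.
Subtracting the second from the third: A - 2C = -16.
Solving: C = 7, A = -2, then B = -5.
Hence u_7 = -2·7 + (-5) + 7·(-1) = -26.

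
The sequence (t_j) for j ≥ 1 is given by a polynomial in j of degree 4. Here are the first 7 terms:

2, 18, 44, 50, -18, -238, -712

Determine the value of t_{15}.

1st diffs: 16, 26, 6, -68, -220, -474.
2nd diffs: 10, -20, -74, -152, -254.
3rd diffs: -30, -54, -78, -102.
4th diffs: -24, -24, -24 (constant).
Newton forward-difference form: t_j = 2 + 16·C(j-1,1) + 10·C(j-1,2) + (-30)·C(j-1,3) + (-24)·C(j-1,4).
At j = 15: j-1 = 14, so t_{15} = 2 + 224 + 910 - 10920 - 24024 = -33808.

-33808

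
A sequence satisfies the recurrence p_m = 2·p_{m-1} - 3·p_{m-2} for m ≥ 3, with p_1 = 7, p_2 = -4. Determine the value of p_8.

p_3 = -29  p_4 = -46  p_5 = -5  p_6 = 128  p_7 = 271  p_8 = 158.

158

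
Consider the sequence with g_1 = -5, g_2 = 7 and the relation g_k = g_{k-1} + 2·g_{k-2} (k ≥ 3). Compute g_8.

91

Step forward from the initial values:
g_3 = -3; g_4 = 11; g_5 = 5; g_6 = 27; g_7 = 37; g_8 = 91.
(Characteristic roots are 2 and -1.)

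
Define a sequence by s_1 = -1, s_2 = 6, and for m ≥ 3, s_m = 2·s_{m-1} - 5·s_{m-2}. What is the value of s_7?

37

Compute successive terms:
s_3 = 17; s_4 = 4; s_5 = -77; s_6 = -174; s_7 = 37.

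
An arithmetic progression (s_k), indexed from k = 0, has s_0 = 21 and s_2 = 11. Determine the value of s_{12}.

Common difference d = (11 - 21) / (2 - 0) = -5.
s_k = 21 + (k - 0)·(-5).
s_{12} = 21 + 12·(-5) = -39.

-39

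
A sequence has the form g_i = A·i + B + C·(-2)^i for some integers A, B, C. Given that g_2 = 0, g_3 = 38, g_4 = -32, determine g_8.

The three given values yield: 2A + B + 4C = 0; 3A + B - 8C = 38; 4A + B + 16C = -32.
Subtracting the first from the second: A - 12C = 38.
Subtracting the second from the third: A + 24C = -70.
Solving: C = -3, A = 2, then B = 8.
Hence g_8 = 2·8 + 8 + (-3)·256 = -744.

-744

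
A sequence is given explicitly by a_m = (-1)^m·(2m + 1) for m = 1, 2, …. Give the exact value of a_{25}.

-51

(-1)^25 = -1; 2m + 1 at m=25 is 51; so a_{25} = -51.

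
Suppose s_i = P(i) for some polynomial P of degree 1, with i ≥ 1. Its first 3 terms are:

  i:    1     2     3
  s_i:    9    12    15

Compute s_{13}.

45

1st diffs: 3, 3 (constant).
So s_i = 3i + 6.
Evaluating at i = 13 gives s_{13} = 45.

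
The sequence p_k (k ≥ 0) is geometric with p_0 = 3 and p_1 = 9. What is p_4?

Common ratio r = 3.
p_k = 3·3^(k-0).
p_4 = 3·3^4 = 243.

243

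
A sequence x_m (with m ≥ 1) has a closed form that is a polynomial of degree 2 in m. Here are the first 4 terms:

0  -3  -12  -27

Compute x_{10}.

-243

1st diffs: -3, -9, -15.
2nd diffs: -6, -6 (constant).
Newton forward-difference form: x_m = (-3)·C(m-1,1) + (-6)·C(m-1,2).
At m = 10: m-1 = 9, so x_{10} = -27 - 216 = -243.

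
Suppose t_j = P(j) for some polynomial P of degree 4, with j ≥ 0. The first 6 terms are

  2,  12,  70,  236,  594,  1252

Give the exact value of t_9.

1st diffs: 10, 58, 166, 358, 658.
2nd diffs: 48, 108, 192, 300.
3rd diffs: 60, 84, 108.
4th diffs: 24, 24 (constant).
So t_j = j^4 + 4j^3 + 5j^2 + 2.
Evaluating at j = 9 gives t_9 = 9884.

9884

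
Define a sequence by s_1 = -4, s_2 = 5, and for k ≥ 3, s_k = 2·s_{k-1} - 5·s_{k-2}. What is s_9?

3620

Applying the relation repeatedly:
s_3 = 30  s_4 = 35  s_5 = -80  s_6 = -335  s_7 = -270  s_8 = 1135  s_9 = 3620.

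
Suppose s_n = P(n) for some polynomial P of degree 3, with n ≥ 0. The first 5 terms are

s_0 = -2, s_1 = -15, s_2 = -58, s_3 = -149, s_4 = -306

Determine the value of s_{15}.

1st diffs: -13, -43, -91, -157.
2nd diffs: -30, -48, -66.
3rd diffs: -18, -18 (constant).
Newton forward-difference form: s_n = -2 + (-13)·C(n,1) + (-30)·C(n,2) + (-18)·C(n,3).
At n = 15: n = 15, so s_{15} = -2 - 195 - 3150 - 8190 = -11537.

-11537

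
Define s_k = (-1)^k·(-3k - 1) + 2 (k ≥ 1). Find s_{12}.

-35

(-1)^12 = 1; -3k - 1 at k=12 is -37; so s_{12} = -35.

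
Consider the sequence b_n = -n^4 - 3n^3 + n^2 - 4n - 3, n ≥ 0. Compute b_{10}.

b_{10} = -1·10^4 - 3·10^3 + 1·10^2 - 4·10 - 3 = -12943.

-12943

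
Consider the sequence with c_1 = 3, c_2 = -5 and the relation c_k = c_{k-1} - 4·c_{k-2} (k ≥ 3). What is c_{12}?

Applying the relation repeatedly:
c_3 = -17;  c_4 = 3;  c_5 = 71;  c_6 = 59;  c_7 = -225;  c_8 = -461;  c_9 = 439;  c_{10} = 2283;  c_{11} = 527;  c_{12} = -8605.

-8605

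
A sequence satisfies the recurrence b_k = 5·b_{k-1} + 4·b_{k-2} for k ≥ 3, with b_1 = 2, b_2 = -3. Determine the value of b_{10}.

-1587903

Compute successive terms:
b_3 = -7, b_4 = -47, b_5 = -263, b_6 = -1503, b_7 = -8567, b_8 = -48847, b_9 = -278503, b_{10} = -1587903.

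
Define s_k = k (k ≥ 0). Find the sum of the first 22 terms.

231

Over k = 0..21: Σk = 231.
Total = (1)·231 = 231.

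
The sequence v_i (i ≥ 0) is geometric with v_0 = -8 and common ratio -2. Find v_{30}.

-8589934592

v_i = (-8)·(-2)^(i-0).
v_{30} = (-8)·(-2)^30 = -8589934592.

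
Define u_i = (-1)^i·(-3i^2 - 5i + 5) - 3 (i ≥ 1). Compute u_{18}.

-1060

(-1)^18 = 1; -3i^2 - 5i + 5 at i=18 is -1057; so u_{18} = -1060.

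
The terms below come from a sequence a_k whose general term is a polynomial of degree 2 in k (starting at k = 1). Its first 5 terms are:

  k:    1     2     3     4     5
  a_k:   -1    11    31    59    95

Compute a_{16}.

1019

1st diffs: 12, 20, 28, 36.
2nd diffs: 8, 8, 8 (constant).
Newton forward-difference form: a_k = -1 + 12·C(k-1,1) + 8·C(k-1,2).
At k = 16: k-1 = 15, so a_{16} = -1 + 180 + 840 = 1019.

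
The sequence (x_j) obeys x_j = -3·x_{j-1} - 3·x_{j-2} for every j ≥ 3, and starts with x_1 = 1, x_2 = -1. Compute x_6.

18

Iterate the recurrence:
x_3 = 0;  x_4 = 3;  x_5 = -9;  x_6 = 18.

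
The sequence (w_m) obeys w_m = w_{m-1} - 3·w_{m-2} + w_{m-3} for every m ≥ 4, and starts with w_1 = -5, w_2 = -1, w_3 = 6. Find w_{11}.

-66

w_4 = 4;  w_5 = -15;  w_6 = -21;  w_7 = 28;  w_8 = 76;  w_9 = -29;  w_{10} = -229;  w_{11} = -66.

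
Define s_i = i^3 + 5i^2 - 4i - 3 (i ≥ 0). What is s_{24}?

16605

s_{24} = 1·24^3 + 5·24^2 - 4·24 - 3 = 16605.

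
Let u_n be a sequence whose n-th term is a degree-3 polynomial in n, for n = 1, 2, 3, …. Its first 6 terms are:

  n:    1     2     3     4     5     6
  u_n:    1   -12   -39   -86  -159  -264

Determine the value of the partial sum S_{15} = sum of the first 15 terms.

1st diffs: -13, -27, -47, -73, -105.
2nd diffs: -14, -20, -26, -32.
3rd diffs: -6, -6, -6 (constant).
Newton forward-difference form: u_n = 1 + (-13)·C(n-1,1) + (-14)·C(n-1,2) + (-6)·C(n-1,3).
Continuing: …, -407, -594, -831, -1124, …, u_{15} = -3639.
Summing n = 1..15 (15 terms) gives -15910.

-15910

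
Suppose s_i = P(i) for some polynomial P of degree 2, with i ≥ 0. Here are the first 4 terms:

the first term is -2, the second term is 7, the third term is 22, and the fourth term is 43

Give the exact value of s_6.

1st diffs: 9, 15, 21.
2nd diffs: 6, 6 (constant).
So s_i = 3i^2 + 6i - 2.
Evaluating at i = 6 gives s_6 = 142.

142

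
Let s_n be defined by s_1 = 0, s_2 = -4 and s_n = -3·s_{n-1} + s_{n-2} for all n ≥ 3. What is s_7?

1440

s_3 = 12  s_4 = -40  s_5 = 132  s_6 = -436  s_7 = 1440.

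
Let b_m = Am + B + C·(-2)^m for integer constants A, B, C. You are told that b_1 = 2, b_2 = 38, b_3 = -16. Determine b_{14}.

82010

Write the equations: A + B - 2C = 2; 2A + B + 4C = 38; 3A + B - 8C = -16.
Subtracting the first from the second: A + 6C = 36.
Subtracting the second from the third: A - 12C = -54.
Solving: C = 5, A = 6, then B = 6.
Hence b_{14} = 6·14 + 6 + 5·16384 = 82010.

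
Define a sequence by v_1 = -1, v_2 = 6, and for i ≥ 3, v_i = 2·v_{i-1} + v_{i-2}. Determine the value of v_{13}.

Iterate the recurrence:
v_3 = 11; v_4 = 28; v_5 = 67; …; v_{10} = 5502; v_{11} = 13283; v_{12} = 32068; v_{13} = 77419.

77419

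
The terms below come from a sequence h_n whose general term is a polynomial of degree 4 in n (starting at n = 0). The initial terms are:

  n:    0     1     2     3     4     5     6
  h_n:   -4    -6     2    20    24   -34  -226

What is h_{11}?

1st diffs: -2, 8, 18, 4, -58, -192.
2nd diffs: 10, 10, -14, -62, -134.
3rd diffs: 0, -24, -48, -72.
4th diffs: -24, -24, -24 (constant).
Newton forward-difference form: h_n = -4 + (-2)·C(n,1) + 10·C(n,2) + (-24)·C(n,4).
At n = 11: n = 11, so h_{11} = -4 - 22 + 550 - 7920 = -7396.

-7396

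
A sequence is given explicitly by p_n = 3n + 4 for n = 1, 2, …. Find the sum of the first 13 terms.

Over n = 1..13: Σn = 91.
Total = (3)·91 + (4)·13 = 325.

325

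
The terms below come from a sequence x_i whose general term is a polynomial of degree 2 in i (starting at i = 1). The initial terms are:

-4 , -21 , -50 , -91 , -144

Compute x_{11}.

1st diffs: -17, -29, -41, -53.
2nd diffs: -12, -12, -12 (constant).
Newton forward-difference form: x_i = -4 + (-17)·C(i-1,1) + (-12)·C(i-1,2).
At i = 11: i-1 = 10, so x_{11} = -4 - 170 - 540 = -714.

-714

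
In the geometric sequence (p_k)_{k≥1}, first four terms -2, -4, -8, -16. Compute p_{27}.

Common ratio r = 2.
p_k = (-2)·2^(k-1).
p_{27} = (-2)·2^26 = -134217728.

-134217728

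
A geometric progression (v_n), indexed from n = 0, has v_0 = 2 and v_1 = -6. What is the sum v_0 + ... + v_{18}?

Common ratio r = -3.
v_n = 2·(-3)^(n-0).
S = 2·((-3)^19 - 1)/(-3 - 1) = 2·(-1162261467 - 1)/(-4) = 581130734.

581130734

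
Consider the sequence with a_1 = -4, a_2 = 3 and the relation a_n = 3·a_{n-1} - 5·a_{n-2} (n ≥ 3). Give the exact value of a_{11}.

Iterate the recurrence:
a_3 = 29, a_4 = 72, a_5 = 71, a_6 = -147, a_7 = -796, a_8 = -1653, a_9 = -979, a_{10} = 5328, a_{11} = 20879.

20879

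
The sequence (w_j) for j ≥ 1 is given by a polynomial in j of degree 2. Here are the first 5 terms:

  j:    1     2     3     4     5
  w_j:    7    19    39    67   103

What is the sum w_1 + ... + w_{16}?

6032

1st diffs: 12, 20, 28, 36.
2nd diffs: 8, 8, 8 (constant).
Newton forward-difference form: w_j = 7 + 12·C(j-1,1) + 8·C(j-1,2).
Continuing: …, 147, 199, 259, 327, …, w_{16} = 1027.
Summing j = 1..16 (16 terms) gives 6032.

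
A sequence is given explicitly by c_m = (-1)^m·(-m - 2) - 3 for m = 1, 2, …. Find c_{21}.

20

(-1)^21 = -1; -m - 2 at m=21 is -23; so c_{21} = 20.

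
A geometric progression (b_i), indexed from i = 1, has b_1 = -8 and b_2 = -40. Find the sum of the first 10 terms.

Common ratio r = 5.
b_i = (-8)·5^(i-1).
S = (-8)·(5^10 - 1)/(5 - 1) = (-8)·(9765625 - 1)/(4) = -19531248.

-19531248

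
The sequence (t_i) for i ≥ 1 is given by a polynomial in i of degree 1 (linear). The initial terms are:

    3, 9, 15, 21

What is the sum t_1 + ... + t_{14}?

588

1st diffs: 6, 6, 6 (constant).
So t_i = 6i - 3.
Continuing: …, 27, 33, 39, 45, …, t_{14} = 81.
Summing i = 1..14 (14 terms) gives 588.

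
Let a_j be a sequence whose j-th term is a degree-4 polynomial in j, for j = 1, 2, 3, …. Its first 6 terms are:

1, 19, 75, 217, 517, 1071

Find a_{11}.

1st diffs: 18, 56, 142, 300, 554.
2nd diffs: 38, 86, 158, 254.
3rd diffs: 48, 72, 96.
4th diffs: 24, 24 (constant).
Newton forward-difference form: a_j = 1 + 18·C(j-1,1) + 38·C(j-1,2) + 48·C(j-1,3) + 24·C(j-1,4).
At j = 11: j-1 = 10, so a_{11} = 1 + 180 + 1710 + 5760 + 5040 = 12691.

12691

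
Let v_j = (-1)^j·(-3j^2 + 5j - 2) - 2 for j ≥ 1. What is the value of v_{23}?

1472

(-1)^23 = -1; -3j^2 + 5j - 2 at j=23 is -1474; so v_{23} = 1472.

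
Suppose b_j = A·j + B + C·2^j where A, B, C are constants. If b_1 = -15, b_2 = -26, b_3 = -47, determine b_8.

-1292

Plug in j = 1, 2, 3: A + B + 2C = -15; 2A + B + 4C = -26; 3A + B + 8C = -47.
Subtracting the first from the second: A + 2C = -11.
Subtracting the second from the third: A + 4C = -21.
Solving: C = -5, A = -1, then B = -4.
So b_j = -1·j + (-4) + (-5)·2^j; at j=8 this is -1292.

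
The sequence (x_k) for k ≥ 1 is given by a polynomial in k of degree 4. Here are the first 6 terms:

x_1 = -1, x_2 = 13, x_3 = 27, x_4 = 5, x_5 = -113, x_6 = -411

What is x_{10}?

1st diffs: 14, 14, -22, -118, -298.
2nd diffs: 0, -36, -96, -180.
3rd diffs: -36, -60, -84.
4th diffs: -24, -24 (constant).
So x_k = -k^4 + 4k^3 + k^2 - 2k - 3.
Evaluating at k = 10 gives x_{10} = -5923.

-5923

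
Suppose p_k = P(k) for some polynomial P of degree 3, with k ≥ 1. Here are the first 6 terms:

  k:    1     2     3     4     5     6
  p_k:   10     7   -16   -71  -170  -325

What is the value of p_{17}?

1st diffs: -3, -23, -55, -99, -155.
2nd diffs: -20, -32, -44, -56.
3rd diffs: -12, -12, -12 (constant).
Newton forward-difference form: p_k = 10 + (-3)·C(k-1,1) + (-20)·C(k-1,2) + (-12)·C(k-1,3).
At k = 17: k-1 = 16, so p_{17} = 10 - 48 - 2400 - 6720 = -9158.

-9158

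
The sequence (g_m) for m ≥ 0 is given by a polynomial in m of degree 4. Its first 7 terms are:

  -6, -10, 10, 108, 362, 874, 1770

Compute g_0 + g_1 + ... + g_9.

20028

1st diffs: -4, 20, 98, 254, 512, 896.
2nd diffs: 24, 78, 156, 258, 384.
3rd diffs: 54, 78, 102, 126.
4th diffs: 24, 24, 24 (constant).
Newton forward-difference form: g_m = -6 + (-4)·C(m,1) + 24·C(m,2) + 54·C(m,3) + 24·C(m,4).
Continuing: 3200, 5338, 8382.
Summing m = 0..9 (10 terms) gives 20028.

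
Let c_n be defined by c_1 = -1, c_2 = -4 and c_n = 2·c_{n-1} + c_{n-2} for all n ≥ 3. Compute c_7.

-309

Compute successive terms:
c_3 = -9, c_4 = -22, c_5 = -53, c_6 = -128, c_7 = -309.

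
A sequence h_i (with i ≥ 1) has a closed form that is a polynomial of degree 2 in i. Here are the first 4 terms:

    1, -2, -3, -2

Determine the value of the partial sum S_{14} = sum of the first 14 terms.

1st diffs: -3, -1, 1.
2nd diffs: 2, 2 (constant).
So h_i = i^2 - 6i + 6.
Continuing: …, 1, 6, 13, 22, …, h_{14} = 118.
Summing i = 1..14 (14 terms) gives 469.

469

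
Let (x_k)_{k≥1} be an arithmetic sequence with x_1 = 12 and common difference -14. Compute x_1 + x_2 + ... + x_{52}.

x_k = 12 + (k - 1)·(-14).
x_{52} = -702; S = 52·(12 + (-702))/2 = -17940.

-17940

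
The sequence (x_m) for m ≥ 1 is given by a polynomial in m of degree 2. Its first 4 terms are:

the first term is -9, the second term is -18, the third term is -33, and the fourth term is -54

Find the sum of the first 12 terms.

1st diffs: -9, -15, -21.
2nd diffs: -6, -6 (constant).
Newton forward-difference form: x_m = -9 + (-9)·C(m-1,1) + (-6)·C(m-1,2).
Continuing: …, -81, -114, -153, -198, …, x_{12} = -438.
Summing m = 1..12 (12 terms) gives -2022.

-2022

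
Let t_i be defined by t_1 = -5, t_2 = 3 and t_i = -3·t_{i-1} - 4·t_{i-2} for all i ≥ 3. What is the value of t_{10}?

2115

t_3 = 11; t_4 = -45; t_5 = 91; t_6 = -93; t_7 = -85; t_8 = 627; t_9 = -1541; t_{10} = 2115.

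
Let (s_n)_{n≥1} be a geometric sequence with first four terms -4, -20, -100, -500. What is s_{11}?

-39062500

Common ratio r = 5.
s_n = (-4)·5^(n-1).
s_{11} = (-4)·5^10 = -39062500.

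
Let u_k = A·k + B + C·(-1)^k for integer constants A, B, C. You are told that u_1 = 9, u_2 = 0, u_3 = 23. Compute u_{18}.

112

Write the equations: A + B - C = 9; 2A + B + C = 0; 3A + B - C = 23.
Subtracting the first from the second: A + 2C = -9.
Subtracting the second from the third: A - 2C = 23.
Solving: C = -8, A = 7, then B = -6.
Therefore u_{18} = 126 + (-6) + (-8)·1 = 112.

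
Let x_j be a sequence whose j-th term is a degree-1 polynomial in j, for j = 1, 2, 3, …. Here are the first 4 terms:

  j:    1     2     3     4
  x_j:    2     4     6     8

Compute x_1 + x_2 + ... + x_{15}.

240

1st diffs: 2, 2, 2 (constant).
So x_j = 2j.
Continuing: …, 10, 12, 14, 16, …, x_{15} = 30.
Summing j = 1..15 (15 terms) gives 240.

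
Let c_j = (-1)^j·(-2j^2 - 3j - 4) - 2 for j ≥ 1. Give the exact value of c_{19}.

781

(-1)^19 = -1; -2j^2 - 3j - 4 at j=19 is -783; so c_{19} = 781.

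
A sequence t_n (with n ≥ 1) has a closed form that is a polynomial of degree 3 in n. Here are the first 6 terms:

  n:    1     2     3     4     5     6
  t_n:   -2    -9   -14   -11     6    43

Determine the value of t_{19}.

5074

1st diffs: -7, -5, 3, 17, 37.
2nd diffs: 2, 8, 14, 20.
3rd diffs: 6, 6, 6 (constant).
So t_n = n^3 - 5n^2 + n + 1.
Evaluating at n = 19 gives t_{19} = 5074.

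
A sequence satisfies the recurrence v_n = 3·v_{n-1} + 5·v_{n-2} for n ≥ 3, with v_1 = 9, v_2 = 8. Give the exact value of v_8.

79192

v_3 = 69;  v_4 = 247;  v_5 = 1086;  v_6 = 4493;  v_7 = 18909;  v_8 = 79192.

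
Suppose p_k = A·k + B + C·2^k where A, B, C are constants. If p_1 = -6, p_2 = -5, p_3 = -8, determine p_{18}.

The three given values yield: A + B + 2C = -6; 2A + B + 4C = -5; 3A + B + 8C = -8.
Subtracting the first from the second: A + 2C = 1.
Subtracting the second from the third: A + 4C = -3.
Solving: C = -2, A = 5, then B = -7.
So p_k = 5·k + (-7) + (-2)·2^k; at k=18 this is -524205.

-524205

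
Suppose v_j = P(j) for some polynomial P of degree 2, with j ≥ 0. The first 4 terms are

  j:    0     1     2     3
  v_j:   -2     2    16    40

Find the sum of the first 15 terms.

4940

1st diffs: 4, 14, 24.
2nd diffs: 10, 10 (constant).
Newton forward-difference form: v_j = -2 + 4·C(j,1) + 10·C(j,2).
Continuing: …, 74, 118, 172, 236, …, v_{14} = 964.
Summing j = 0..14 (15 terms) gives 4940.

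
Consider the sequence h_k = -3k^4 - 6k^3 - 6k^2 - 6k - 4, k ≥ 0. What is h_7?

-9601

h_7 = -3·7^4 - 6·7^3 - 6·7^2 - 6·7 - 4 = -9601.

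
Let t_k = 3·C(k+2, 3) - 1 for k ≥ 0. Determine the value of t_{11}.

C(13, 3) = 286, so t_{11} = 857.

857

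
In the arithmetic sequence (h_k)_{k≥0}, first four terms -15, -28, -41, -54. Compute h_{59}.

-782

Common difference d = -13.
h_k = -15 + (k - 0)·(-13).
h_{59} = -15 + 59·(-13) = -782.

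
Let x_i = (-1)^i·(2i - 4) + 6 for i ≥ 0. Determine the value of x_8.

(-1)^8 = 1; 2i - 4 at i=8 is 12; so x_8 = 18.

18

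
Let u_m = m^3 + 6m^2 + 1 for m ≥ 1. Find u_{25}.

19376

u_{25} = 1·25^3 + 6·25^2 + 1 = 19376.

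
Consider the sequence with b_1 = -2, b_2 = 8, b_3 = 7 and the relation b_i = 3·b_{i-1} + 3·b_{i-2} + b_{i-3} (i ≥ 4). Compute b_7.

2347

Applying the relation repeatedly:
b_4 = 43;  b_5 = 158;  b_6 = 610;  b_7 = 2347.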